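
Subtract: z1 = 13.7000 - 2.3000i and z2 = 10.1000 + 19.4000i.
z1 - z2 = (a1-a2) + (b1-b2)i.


Real: 13.7 - 10.1 = 3.6
Imag: -2.3 - 19.4 = -21.7

3.6000 - 21.7000i


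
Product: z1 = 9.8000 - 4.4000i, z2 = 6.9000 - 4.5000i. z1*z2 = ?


Real = 9.8*6.9 - (-4.4)*(-4.5) = 67.62 - 19.8 = 47.82
Imag = 9.8*(-4.5) + 6.9*(-4.4) = -44.1 - (30.36) = -74.46

47.8200 - 74.4600i


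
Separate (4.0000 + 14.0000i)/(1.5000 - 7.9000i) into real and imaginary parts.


Multiply by conjugate: (4.0000 + 14.0000i)(1.5000 + 7.9000i) / (1.5^2 + (-7.9)^2)
Numerator real = 4*1.5 + 14*(-7.9) = -104.6
Numerator imag = 14*1.5 - 4*(-7.9) = 52.6
Denominator = 64.66
Re(z) = -104.6/64.66 = -1.6177
Im(z) = 52.6/64.66 = 0.8135

Re(z) = -1.6177, Im(z) = 0.8135


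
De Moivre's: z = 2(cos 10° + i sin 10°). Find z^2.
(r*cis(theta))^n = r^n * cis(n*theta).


r^2 = 2^2 = 4
n*theta = 2*10° = 20° = 20° (mod 360)
a = 4*cos(20°) = 3.7588
b = 4*sin(20°) = 1.3681

4 cis(20°) = 3.7588 + 1.3681i


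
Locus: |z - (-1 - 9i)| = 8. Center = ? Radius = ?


|z - z0| = r is a circle with center z0 and radius r.
Center = (-1, -9), radius = 8

Circle with center (-1, -9) and radius 8


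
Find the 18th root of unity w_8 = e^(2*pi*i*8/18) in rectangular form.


Angle = 360*8/18 = 160°
a = cos(160°) = -0.9397
b = sin(160°) = 0.3420

-0.9397 + 0.3420i


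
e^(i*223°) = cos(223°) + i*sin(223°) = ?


cos(223°) = -0.7314
sin(223°) = -0.6820

e^(i*223°) = -0.7314 - 0.6820i


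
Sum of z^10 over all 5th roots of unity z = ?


The roots are w_k = w^k with w = e^(2*pi*i/5), and (w^k)^10 = (w^10)^k.
So S = 1 + u + u^2 + ... + u^(4) with u = w^10.
10 = 2*5 + 0, so 10 is a multiple of 5 and u = (w^5)^2 = 1.
Every one of the 5 terms equals 1: S = 5

S = 5


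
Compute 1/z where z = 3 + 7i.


|z|^2 = 9+49 = 58
1/z = (3 - 7i)/58

1/z = 0.0517 - 0.1207i


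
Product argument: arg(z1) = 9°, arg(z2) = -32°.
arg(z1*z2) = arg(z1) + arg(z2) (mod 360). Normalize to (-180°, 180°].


arg(z1*z2) = 9° - 32° = -23°
Normalized to (-180°, 180°]: -23°

-23°


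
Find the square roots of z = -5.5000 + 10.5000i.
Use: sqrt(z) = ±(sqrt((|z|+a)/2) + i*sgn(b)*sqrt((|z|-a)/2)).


|z| = sqrt(30.25+110.25) = 11.8533
sqrt((|z|+a)/2) = sqrt((11.8533+(-5.5))/2) = sqrt(3.1766) = 1.7823
sqrt((|z|-a)/2) = sqrt((11.8533-(-5.5))/2) = sqrt(8.6766) = 2.9456

±(1.7823 + 2.9456i) i.e. 1.7823 + 2.9456i and -1.7823 - 2.9456i


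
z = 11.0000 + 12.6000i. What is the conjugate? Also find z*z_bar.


z_bar = 11.0000 - 12.6000i
z*z_bar = 11^2 + 12.6^2 = 121 + 158.76 = 279.76

z_bar = 11.0000 - 12.6000i, z*z_bar = 279.76


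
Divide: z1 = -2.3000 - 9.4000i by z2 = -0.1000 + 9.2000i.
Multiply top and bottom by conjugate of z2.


Conjugate of z2 = -0.1000 - 9.2000i
Numerator: (-2.3000 - 9.4000i)(-0.1000 - 9.2000i) = -86.2500 + 22.1000i
Denominator: (-0.1)^2 + 9.2^2 = 84.65
Result = (-86.2500 + 22.1000i)/84.65

-1.0189 + 0.2611i


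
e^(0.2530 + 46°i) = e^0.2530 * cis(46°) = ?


e^0.2530 = 1.28788
cos(46°) = 0.69466
sin(46°) = 0.7193
Real = 1.28788*0.69466 = 0.8946
Imag = 1.28788*0.7193 = 0.9264

0.8946 + 0.9264i


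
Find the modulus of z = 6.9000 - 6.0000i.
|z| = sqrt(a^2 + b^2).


|z| = sqrt(6.9^2 + (-6)^2) = sqrt(47.61 + 36) = sqrt(83.61) = 9.1439

|z| = 9.1439


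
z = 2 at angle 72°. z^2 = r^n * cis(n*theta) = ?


r^2 = 2^2 = 4
n*theta = 2*72° = 144° = 144° (mod 360)
a = 4*cos(144°) = -3.2361
b = 4*sin(144°) = 2.3511

4 cis(144°) = -3.2361 + 2.3511i


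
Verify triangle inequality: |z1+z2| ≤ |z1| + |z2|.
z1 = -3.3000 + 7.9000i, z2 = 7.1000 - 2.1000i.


|z1| = sqrt((-3.3)^2 + 7.9^2) = sqrt(73.3) = 8.5615
|z2| = sqrt(7.1^2 + (-2.1)^2) = sqrt(54.82) = 7.4041
z1+z2 = 3.8000 + 5.8000i
|z1+z2| = sqrt(48.08) = 6.9340
|z1|+|z2| = 8.5615 + 7.4041 = 15.9656

|z1+z2| = 6.9340 ≤ |z1|+|z2| = 15.9656 (verified)


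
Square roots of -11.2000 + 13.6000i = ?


|z| = sqrt(125.44+184.96) = 17.6182
sqrt((|z|+a)/2) = sqrt((17.6182+(-11.2))/2) = sqrt(3.2091) = 1.7914
sqrt((|z|-a)/2) = sqrt((17.6182-(-11.2))/2) = sqrt(14.4091) = 3.7959

±(1.7914 + 3.7959i) i.e. 1.7914 + 3.7959i and -1.7914 - 3.7959i


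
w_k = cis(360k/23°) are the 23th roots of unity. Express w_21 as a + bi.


Angle = 360*21/23 = 328.6957°
a = cos(328.6957°) = 0.8544
b = sin(328.6957°) = -0.5196

0.8544 - 0.5196i


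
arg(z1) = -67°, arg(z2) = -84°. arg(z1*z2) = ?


arg(z1*z2) = -67° - 84° = -151°
Normalized to (-180°, 180°]: -151°

-151°


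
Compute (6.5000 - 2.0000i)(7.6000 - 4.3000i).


Real = 6.5*7.6 - (-2)*(-4.3) = 49.4 - 8.6 = 40.8
Imag = 6.5*(-4.3) + 7.6*(-2) = -27.95 - (15.2) = -43.15

40.8000 - 43.1500i


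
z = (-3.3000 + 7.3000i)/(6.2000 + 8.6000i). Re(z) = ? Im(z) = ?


Multiply by conjugate: (-3.3000 + 7.3000i)(6.2000 - 8.6000i) / (6.2^2 + 8.6^2)
Numerator real = -3.3*6.2 + 7.3*8.6 = 42.32
Numerator imag = 7.3*6.2 - (-3.3)*8.6 = 73.64
Denominator = 112.4
Re(z) = 42.32/112.4 = 0.3765
Im(z) = 73.64/112.4 = 0.6552

Re(z) = 0.3765, Im(z) = 0.6552


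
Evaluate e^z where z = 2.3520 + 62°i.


e^2.3520 = 10.50656
cos(62°) = 0.46947
sin(62°) = 0.882948
Real = 10.50656*0.46947 = 4.9325
Imag = 10.50656*0.882948 = 9.2767

4.9325 + 9.2767i


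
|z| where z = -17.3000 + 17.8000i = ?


|z| = sqrt((-17.3)^2 + 17.8^2) = sqrt(299.29 + 316.84) = sqrt(616.13) = 24.8220

|z| = 24.8220


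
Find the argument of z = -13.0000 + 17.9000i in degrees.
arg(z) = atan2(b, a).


Re = -13, Im = 17.9
arg = atan2(17.9, -13) = 125.9893 degrees

arg(z) = 125.9893 degrees


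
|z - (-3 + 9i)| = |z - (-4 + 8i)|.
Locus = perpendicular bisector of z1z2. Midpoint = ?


Equal distances means the locus is the perpendicular bisector of z1 and z2.
Midpoint = ((-3+(-4))/2, (9+8)/2) = (-3.5000, 8.5000)

Perpendicular bisector through (-3.5000, 8.5000)


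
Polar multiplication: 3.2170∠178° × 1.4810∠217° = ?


r = 3.2170 * 1.4810 = 4.7644
theta = 178° + 217° = 395° = 35° (mod 360)

4.7644 cis(35°)


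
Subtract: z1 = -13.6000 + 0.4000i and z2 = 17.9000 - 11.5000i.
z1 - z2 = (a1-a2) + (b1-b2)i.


Real: -13.6 - 17.9 = -31.5
Imag: 0.4 + 11.5 = 11.9

-31.5000 + 11.9000i


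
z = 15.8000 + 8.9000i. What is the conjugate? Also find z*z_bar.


z_bar = 15.8000 - 8.9000i
z*z_bar = 15.8^2 + 8.9^2 = 249.64 + 79.21 = 328.85

z_bar = 15.8000 - 8.9000i, z*z_bar = 328.85


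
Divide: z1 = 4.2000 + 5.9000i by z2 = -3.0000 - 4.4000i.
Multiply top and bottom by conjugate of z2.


Conjugate of z2 = -3.0000 + 4.4000i
Numerator: (4.2000 + 5.9000i)(-3.0000 + 4.4000i) = -38.5600 + 0.7800i
Denominator: (-3)^2 + (-4.4)^2 = 28.36
Result = (-38.5600 + 0.7800i)/28.36

-1.3597 + 0.0275i


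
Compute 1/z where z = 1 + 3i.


|z|^2 = 1+9 = 10
1/z = (1 - 3i)/10

1/z = 0.1000 - 0.3000i


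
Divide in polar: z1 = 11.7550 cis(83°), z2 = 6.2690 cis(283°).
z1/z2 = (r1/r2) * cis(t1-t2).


r = 11.7550 / 6.2690 = 1.8751
theta = 83° - 283° = -200° = 160° (mod 360)

1.8751 cis(160°)


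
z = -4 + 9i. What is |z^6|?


|z| = sqrt(16+81) = sqrt(97) = 9.8489
|z^6| = |z|^6 = (sqrt(97))^6 = 97^3 = 912673

|z^6| = 912673


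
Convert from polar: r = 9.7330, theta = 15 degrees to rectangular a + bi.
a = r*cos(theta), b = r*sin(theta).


a = 9.7330*cos(15°) = 9.7330*0.96593 = 9.4014
b = 9.7330*sin(15°) = 9.7330*0.25882 = 2.5191

9.4014 + 2.5191i


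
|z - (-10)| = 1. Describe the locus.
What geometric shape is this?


|z - z0| = r is a circle with center z0 and radius r.
Center = (-10, 0), radius = 1

Circle with center (-10, 0) and radius 1


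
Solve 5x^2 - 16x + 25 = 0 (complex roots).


disc = (-16)^2 - 4*5*25 = 256 - 500 = -244
sqrt(|disc|) = sqrt(244) = 15.6205
Real part = 16/(2*5) = 1.6000
Imag part = 15.6205/(2*5) = 1.5620

1.6000 ± 1.5620i


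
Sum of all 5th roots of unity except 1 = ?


With w = e^(2*pi*i/5), all 5 of the 5th roots of unity w^0 = 1, w, ..., w^(4) sum to 0: 1 + w + ... + w^(4) = (1 - w^5)/(1 - w) = 0 since w^5 = 1, w ≠ 1.
Removing the root 1: w + w^2 + ... + w^(4) = 0 - 1 = -1

Sum = -1


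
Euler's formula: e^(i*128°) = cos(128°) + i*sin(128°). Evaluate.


cos(128°) = -0.6157
sin(128°) = 0.7880

e^(i*128°) = -0.6157 + 0.7880i


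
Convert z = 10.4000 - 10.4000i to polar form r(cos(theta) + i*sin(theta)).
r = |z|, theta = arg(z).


r = sqrt(108.16+108.16) = sqrt(216.32) = 14.7078
theta = atan2(-10.4, 10.4) = -45.0000 degrees

r = 14.7078, theta = -45.0000 degrees


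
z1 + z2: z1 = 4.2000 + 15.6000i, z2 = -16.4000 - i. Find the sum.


Real: 4.2 - 16.4 = -12.2
Imag: 15.6 - 1 = 14.6

-12.2000 + 14.6000i


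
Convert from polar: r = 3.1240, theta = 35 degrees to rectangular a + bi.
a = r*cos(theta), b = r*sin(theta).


a = 3.1240*cos(35°) = 3.1240*0.81915 = 2.5590
b = 3.1240*sin(35°) = 3.1240*0.5736 = 1.7919

2.5590 + 1.7919i


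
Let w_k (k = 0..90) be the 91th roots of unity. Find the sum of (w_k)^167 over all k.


The roots are w_k = w^k with w = e^(2*pi*i/91), and (w^k)^167 = (w^167)^k.
So S = 1 + u + u^2 + ... + u^(90) with u = w^167.
167 = 1*91 + 76, so 167 is not a multiple of 91: u = (w^91)^1 * w^76 = w^76 ≠ 1 (w is a primitive 91th root), while u^91 = (w^91)^167 = 1.
Geometric series: S = (1 - u^91)/(1 - u) = (1 - 1)/(1 - u) = 0

S = 0


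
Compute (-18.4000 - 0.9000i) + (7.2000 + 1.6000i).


Real: -18.4 + 7.2 = -11.2
Imag: -0.9 + 1.6 = 0.7

-11.2000 + 0.7000i


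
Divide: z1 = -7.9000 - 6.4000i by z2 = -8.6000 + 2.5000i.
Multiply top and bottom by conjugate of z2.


Conjugate of z2 = -8.6000 - 2.5000i
Numerator: (-7.9000 - 6.4000i)(-8.6000 - 2.5000i) = 51.9400 + 74.7900i
Denominator: (-8.6)^2 + 2.5^2 = 80.21
Result = (51.9400 + 74.7900i)/80.21

0.6476 + 0.9324i


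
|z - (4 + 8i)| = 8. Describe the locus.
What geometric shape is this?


|z - z0| = r is a circle with center z0 and radius r.
Center = (4, 8), radius = 8

Circle with center (4, 8) and radius 8


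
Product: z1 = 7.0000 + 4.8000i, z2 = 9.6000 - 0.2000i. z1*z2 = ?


Real = 7*9.6 - 4.8*(-0.2) = 67.2 - (-0.96) = 68.16
Imag = 7*(-0.2) + 9.6*4.8 = -1.4 + 46.08 = 44.68

68.1600 + 44.6800i


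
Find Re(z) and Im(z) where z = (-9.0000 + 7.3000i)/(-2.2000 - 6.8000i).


Multiply by conjugate: (-9.0000 + 7.3000i)(-2.2000 + 6.8000i) / ((-2.2)^2 + (-6.8)^2)
Numerator real = -9*(-2.2) + 7.3*(-6.8) = -29.84
Numerator imag = 7.3*(-2.2) - (-9)*(-6.8) = -77.26
Denominator = 51.08
Re(z) = -29.84/51.08 = -0.5842
Im(z) = -77.26/51.08 = -1.5125

Re(z) = -0.5842, Im(z) = -1.5125


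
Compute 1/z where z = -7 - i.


|z|^2 = 49+1 = 50
1/z = (-7 + 1i)/50

1/z = -0.1400 + 0.0200i


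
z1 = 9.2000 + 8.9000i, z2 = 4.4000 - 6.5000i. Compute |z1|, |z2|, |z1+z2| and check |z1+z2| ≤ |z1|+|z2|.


|z1| = sqrt(9.2^2 + 8.9^2) = sqrt(163.85) = 12.8004
|z2| = sqrt(4.4^2 + (-6.5)^2) = sqrt(61.61) = 7.8492
z1+z2 = 13.6000 + 2.4000i
|z1+z2| = sqrt(190.72) = 13.8101
|z1|+|z2| = 12.8004 + 7.8492 = 20.6496

|z1+z2| = 13.8101 ≤ |z1|+|z2| = 20.6496 (verified)


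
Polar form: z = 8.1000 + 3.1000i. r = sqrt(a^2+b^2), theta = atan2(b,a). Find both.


r = sqrt(65.61+9.61) = sqrt(75.22) = 8.6729
theta = atan2(3.1, 8.1) = 20.9427 degrees

r = 8.6729, theta = 20.9427 degrees


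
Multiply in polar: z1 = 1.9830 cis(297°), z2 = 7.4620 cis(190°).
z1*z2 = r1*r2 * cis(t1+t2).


r = 1.9830 * 7.4620 = 14.7971
theta = 297° + 190° = 487° = 127° (mod 360)

14.7971 cis(127°)


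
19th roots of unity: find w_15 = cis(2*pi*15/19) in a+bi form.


Angle = 360*15/19 = 284.2105°
a = cos(284.2105°) = 0.2455
b = sin(284.2105°) = -0.9694

0.2455 - 0.9694i


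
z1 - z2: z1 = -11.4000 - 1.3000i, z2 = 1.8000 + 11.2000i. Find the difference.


Real: -11.4 - 1.8 = -13.2
Imag: -1.3 - 11.2 = -12.5

-13.2000 - 12.5000i


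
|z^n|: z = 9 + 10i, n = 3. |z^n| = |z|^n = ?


|z| = sqrt(81+100) = sqrt(181) = 13.4536
|z^3| = |z|^3 = (sqrt(181))^3 = 181*sqrt(181)

|z^3| = 181*sqrt(181) ≈ 2435.1060


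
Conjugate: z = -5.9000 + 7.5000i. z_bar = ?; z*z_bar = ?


z_bar = -5.9000 - 7.5000i
z*z_bar = (-5.9)^2 + 7.5^2 = 34.81 + 56.25 = 91.06

z_bar = -5.9000 - 7.5000i, z*z_bar = 91.06


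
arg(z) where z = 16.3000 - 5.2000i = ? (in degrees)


Re = 16.3, Im = -5.2
arg = atan2(-5.2, 16.3) = -17.6936 degrees

arg(z) = -17.6936 degrees


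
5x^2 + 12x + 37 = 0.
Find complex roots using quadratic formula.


disc = 12^2 - 4*5*37 = 144 - 740 = -596
sqrt(|disc|) = sqrt(596) = 24.4131
Real part = -12/(2*5) = -1.2000
Imag part = 24.4131/(2*5) = 2.4413

-1.2000 ± 2.4413i


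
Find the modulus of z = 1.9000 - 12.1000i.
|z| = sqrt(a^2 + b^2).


|z| = sqrt(1.9^2 + (-12.1)^2) = sqrt(3.61 + 146.41) = sqrt(150.02) = 12.2483

|z| = 12.2483


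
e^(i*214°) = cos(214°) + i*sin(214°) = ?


cos(214°) = -0.8290
sin(214°) = -0.5592

e^(i*214°) = -0.8290 - 0.5592i


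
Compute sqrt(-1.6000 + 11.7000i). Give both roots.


|z| = sqrt(2.56+136.89) = 11.8089
sqrt((|z|+a)/2) = sqrt((11.8089+(-1.6))/2) = sqrt(5.1044) = 2.2593
sqrt((|z|-a)/2) = sqrt((11.8089-(-1.6))/2) = sqrt(6.7044) = 2.5893

±(2.2593 + 2.5893i) i.e. 2.2593 + 2.5893i and -2.2593 - 2.5893i


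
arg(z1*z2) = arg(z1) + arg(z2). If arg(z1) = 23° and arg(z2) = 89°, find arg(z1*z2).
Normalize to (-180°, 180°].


arg(z1*z2) = 23° + 89° = 112°
Normalized to (-180°, 180°]: 112°

112°


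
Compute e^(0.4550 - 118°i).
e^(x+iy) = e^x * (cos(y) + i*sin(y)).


e^0.4550 = 1.5762
cos(-118°) = -0.4695
sin(-118°) = -0.88295
Real = 1.5762*(-0.4695) = -0.7400
Imag = 1.5762*(-0.88295) = -1.3917

-0.7400 - 1.3917i


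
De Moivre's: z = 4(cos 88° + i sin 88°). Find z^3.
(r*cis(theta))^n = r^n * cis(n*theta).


r^3 = 4^3 = 64
n*theta = 3*88° = 264° = 264° (mod 360)
a = 64*cos(264°) = -6.6898
b = 64*sin(264°) = -63.6494

64 cis(264°) = -6.6898 - 63.6494i


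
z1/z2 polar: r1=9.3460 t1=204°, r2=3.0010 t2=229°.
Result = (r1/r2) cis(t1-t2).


r = 9.3460 / 3.0010 = 3.1143
theta = 204° - 229° = -25° = 335° (mod 360)

3.1143 cis(335°)


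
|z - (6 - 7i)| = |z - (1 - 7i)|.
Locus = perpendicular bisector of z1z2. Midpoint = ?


Equal distances means the locus is the perpendicular bisector of z1 and z2.
Midpoint = ((6+1)/2, (-7+(-7))/2) = (3.5000, -7.0000)

Perpendicular bisector through (3.5000, -7.0000)


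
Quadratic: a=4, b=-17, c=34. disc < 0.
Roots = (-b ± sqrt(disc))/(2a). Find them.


disc = (-17)^2 - 4*4*34 = 289 - 544 = -255
sqrt(|disc|) = sqrt(255) = 15.9687
Real part = 17/(2*4) = 2.1250
Imag part = 15.9687/(2*4) = 1.9961

2.1250 ± 1.9961i


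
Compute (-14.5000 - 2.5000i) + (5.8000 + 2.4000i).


Real: -14.5 + 5.8 = -8.7
Imag: -2.5 + 2.4 = -0.1

-8.7000 - 0.1000i


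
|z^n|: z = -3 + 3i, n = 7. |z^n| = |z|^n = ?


|z| = sqrt(9+9) = sqrt(18) = 4.2426
|z^7| = |z|^7 = (sqrt(18))^7 = 18^3 * sqrt(18) = 5832*sqrt(18)

|z^7| = 5832*sqrt(18) ≈ 24743.0805


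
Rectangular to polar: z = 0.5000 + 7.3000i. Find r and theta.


r = sqrt(0.25+53.29) = sqrt(53.54) = 7.3171
theta = atan2(7.3, 0.5) = 86.0818 degrees

r = 7.3171, theta = 86.0818 degrees


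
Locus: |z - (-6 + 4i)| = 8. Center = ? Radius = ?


|z - z0| = r is a circle with center z0 and radius r.
Center = (-6, 4), radius = 8

Circle with center (-6, 4) and radius 8


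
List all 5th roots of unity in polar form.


The 5th roots of unity are cis(360k/5°) for k=0..4
Angle step = 360/5 = 72°
Primitive root: cis(72°)
Primitive root = 0.3090 + 0.9511i

5 roots at angles: 0°, 72°, 144°, 216°, 288°


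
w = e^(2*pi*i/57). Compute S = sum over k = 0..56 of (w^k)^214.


The roots are w_k = w^k with w = e^(2*pi*i/57), and (w^k)^214 = (w^214)^k.
So S = 1 + u + u^2 + ... + u^(56) with u = w^214.
214 = 3*57 + 43, so 214 is not a multiple of 57: u = (w^57)^3 * w^43 = w^43 ≠ 1 (w is a primitive 57th root), while u^57 = (w^57)^214 = 1.
Geometric series: S = (1 - u^57)/(1 - u) = (1 - 1)/(1 - u) = 0

S = 0


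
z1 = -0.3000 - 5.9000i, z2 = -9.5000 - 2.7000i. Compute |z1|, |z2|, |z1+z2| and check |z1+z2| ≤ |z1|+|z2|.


|z1| = sqrt((-0.3)^2 + (-5.9)^2) = sqrt(34.9) = 5.9076
|z2| = sqrt((-9.5)^2 + (-2.7)^2) = sqrt(97.54) = 9.8762
z1+z2 = -9.8000 - 8.6000i
|z1+z2| = sqrt(170) = 13.0384
|z1|+|z2| = 5.9076 + 9.8762 = 15.7838

|z1+z2| = 13.0384 ≤ |z1|+|z2| = 15.7838 (verified)


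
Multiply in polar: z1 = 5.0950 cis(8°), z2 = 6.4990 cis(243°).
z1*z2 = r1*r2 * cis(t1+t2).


r = 5.0950 * 6.4990 = 33.1124
theta = 8° + 243° = 251° = 251° (mod 360)

33.1124 cis(251°)


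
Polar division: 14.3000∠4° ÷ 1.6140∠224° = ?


r = 14.3000 / 1.6140 = 8.8600
theta = 4° - 224° = -220° = 140° (mod 360)

8.8600 cis(140°)


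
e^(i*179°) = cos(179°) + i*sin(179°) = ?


cos(179°) = -0.9998
sin(179°) = 0.0175

e^(i*179°) = -0.9998 + 0.0175i


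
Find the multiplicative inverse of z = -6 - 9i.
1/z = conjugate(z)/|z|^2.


|z|^2 = 36+81 = 117
1/z = (-6 + 9i)/117

1/z = -0.0513 + 0.0769i


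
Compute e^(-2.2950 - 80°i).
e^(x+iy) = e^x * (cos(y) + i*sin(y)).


e^-2.2950 = 0.10076
cos(-80°) = 0.1736
sin(-80°) = -0.9848
Real = 0.10076*0.1736 = 0.0175
Imag = 0.10076*(-0.9848) = -0.0992

0.0175 - 0.0992i


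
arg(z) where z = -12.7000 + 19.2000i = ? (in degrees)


Re = -12.7, Im = 19.2
arg = atan2(19.2, -12.7) = 123.4830 degrees

arg(z) = 123.4830 degrees


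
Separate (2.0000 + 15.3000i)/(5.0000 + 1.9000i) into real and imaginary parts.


Multiply by conjugate: (2.0000 + 15.3000i)(5.0000 - 1.9000i) / (5^2 + 1.9^2)
Numerator real = 2*5 + 15.3*1.9 = 39.07
Numerator imag = 15.3*5 - 2*1.9 = 72.7
Denominator = 28.61
Re(z) = 39.07/28.61 = 1.3656
Im(z) = 72.7/28.61 = 2.5411

Re(z) = 1.3656, Im(z) = 2.5411


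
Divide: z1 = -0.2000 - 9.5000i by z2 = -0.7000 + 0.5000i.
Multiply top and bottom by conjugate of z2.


Conjugate of z2 = -0.7000 - 0.5000i
Numerator: (-0.2000 - 9.5000i)(-0.7000 - 0.5000i) = -4.6100 + 6.7500i
Denominator: (-0.7)^2 + 0.5^2 = 0.74
Result = (-4.6100 + 6.7500i)/0.74

-6.2297 + 9.1216i


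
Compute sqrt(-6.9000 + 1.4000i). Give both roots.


|z| = sqrt(47.61+1.96) = 7.0406
sqrt((|z|+a)/2) = sqrt((7.0406+(-6.9))/2) = sqrt(0.0703) = 0.2651
sqrt((|z|-a)/2) = sqrt((7.0406-(-6.9))/2) = sqrt(6.9703) = 2.6401

±(0.2651 + 2.6401i) i.e. 0.2651 + 2.6401i and -0.2651 - 2.6401i


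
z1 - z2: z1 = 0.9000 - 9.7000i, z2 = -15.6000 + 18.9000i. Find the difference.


Real: 0.9 + 15.6 = 16.5
Imag: -9.7 - 18.9 = -28.6

16.5000 - 28.6000i


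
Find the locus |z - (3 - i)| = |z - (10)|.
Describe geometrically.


Equal distances means the locus is the perpendicular bisector of z1 and z2.
Midpoint = ((3+10)/2, (-1+0)/2) = (6.5000, -0.5000)

Perpendicular bisector through (6.5000, -0.5000)


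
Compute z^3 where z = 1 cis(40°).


r^3 = 1^3 = 1
n*theta = 3*40° = 120° = 120° (mod 360)
a = 1*cos(120°) = -0.5000
b = 1*sin(120°) = 0.8660

1 cis(120°) = -0.5000 + 0.8660i


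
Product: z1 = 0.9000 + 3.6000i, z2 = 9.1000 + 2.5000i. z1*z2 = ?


Real = 0.9*9.1 - 3.6*2.5 = 8.19 - 9 = -0.81
Imag = 0.9*2.5 + 9.1*3.6 = 2.25 + 32.76 = 35.01

-0.8100 + 35.0100i


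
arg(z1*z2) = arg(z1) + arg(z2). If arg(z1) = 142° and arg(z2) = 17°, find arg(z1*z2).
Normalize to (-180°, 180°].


arg(z1*z2) = 142° + 17° = 159°
Normalized to (-180°, 180°]: 159°

159°


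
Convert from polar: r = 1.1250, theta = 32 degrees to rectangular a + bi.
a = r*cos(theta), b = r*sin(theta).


a = 1.1250*cos(32°) = 1.1250*0.84805 = 0.9541
b = 1.1250*sin(32°) = 1.1250*0.52992 = 0.5962

0.9541 + 0.5962i


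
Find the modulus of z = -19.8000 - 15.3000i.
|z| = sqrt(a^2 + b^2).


|z| = sqrt((-19.8)^2 + (-15.3)^2) = sqrt(392.04 + 234.09) = sqrt(626.13) = 25.0226

|z| = 25.0226


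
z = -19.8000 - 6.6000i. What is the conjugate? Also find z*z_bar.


z_bar = -19.8000 + 6.6000i
z*z_bar = (-19.8)^2 + (-6.6)^2 = 392.04 + 43.56 = 435.6

z_bar = -19.8000 + 6.6000i, z*z_bar = 435.6


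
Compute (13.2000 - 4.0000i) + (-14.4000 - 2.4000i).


Real: 13.2 - 14.4 = -1.2
Imag: -4 - 2.4 = -6.4

-1.2000 - 6.4000i


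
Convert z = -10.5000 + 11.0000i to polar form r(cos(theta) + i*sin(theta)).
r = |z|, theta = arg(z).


r = sqrt(110.25+121) = sqrt(231.25) = 15.2069
theta = atan2(11, -10.5) = 133.6678 degrees

r = 15.2069, theta = 133.6678 degrees


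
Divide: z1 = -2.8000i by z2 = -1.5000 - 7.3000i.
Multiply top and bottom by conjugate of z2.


Conjugate of z2 = -1.5000 + 7.3000i
Numerator: (-2.8000i)(-1.5000 + 7.3000i) = 20.4400 + 4.2000i
Denominator: (-1.5)^2 + (-7.3)^2 = 55.54
Result = (20.4400 + 4.2000i)/55.54

0.3680 + 0.0756i


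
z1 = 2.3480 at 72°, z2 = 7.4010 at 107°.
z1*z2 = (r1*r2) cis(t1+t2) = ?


r = 2.3480 * 7.4010 = 17.3775
theta = 72° + 107° = 179° = 179° (mod 360)

17.3775 cis(179°)


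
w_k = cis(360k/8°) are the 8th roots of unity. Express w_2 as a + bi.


Angle = 360*2/8 = 90°
a = cos(90°) = 0
b = sin(90°) = 1.0000

0 + 1.0000i


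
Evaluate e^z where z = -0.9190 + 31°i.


e^-0.9190 = 0.39892
cos(31°) = 0.85717
sin(31°) = 0.51504
Real = 0.39892*0.85717 = 0.3419
Imag = 0.39892*0.51504 = 0.2055

0.3419 + 0.2055i


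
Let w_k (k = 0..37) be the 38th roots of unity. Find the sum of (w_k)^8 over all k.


The roots are w_k = w^k with w = e^(2*pi*i/38), and (w^k)^8 = (w^8)^k.
So S = 1 + u + u^2 + ... + u^(37) with u = w^8.
8 = 0*38 + 8, so 8 is not a multiple of 38: u = w^8 ≠ 1 (w is a primitive 38th root), while u^38 = (w^38)^8 = 1.
Geometric series: S = (1 - u^38)/(1 - u) = (1 - 1)/(1 - u) = 0

S = 0


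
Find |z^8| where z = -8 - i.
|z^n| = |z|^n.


|z| = sqrt(64+1) = sqrt(65) = 8.0623
|z^8| = |z|^8 = (sqrt(65))^8 = 65^4 = 17850625

|z^8| = 17850625


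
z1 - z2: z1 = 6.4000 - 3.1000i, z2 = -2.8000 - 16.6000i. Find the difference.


Real: 6.4 + 2.8 = 9.2
Imag: -3.1 + 16.6 = 13.5

9.2000 + 13.5000i


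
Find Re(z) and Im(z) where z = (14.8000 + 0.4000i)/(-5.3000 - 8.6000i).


Multiply by conjugate: (14.8000 + 0.4000i)(-5.3000 + 8.6000i) / ((-5.3)^2 + (-8.6)^2)
Numerator real = 14.8*(-5.3) + 0.4*(-8.6) = -81.88
Numerator imag = 0.4*(-5.3) - 14.8*(-8.6) = 125.16
Denominator = 102.05
Re(z) = -81.88/102.05 = -0.8024
Im(z) = 125.16/102.05 = 1.2265

Re(z) = -0.8024, Im(z) = 1.2265


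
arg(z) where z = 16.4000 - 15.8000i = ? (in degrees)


Re = 16.4, Im = -15.8
arg = atan2(-15.8, 16.4) = -43.9325 degrees

arg(z) = -43.9325 degrees


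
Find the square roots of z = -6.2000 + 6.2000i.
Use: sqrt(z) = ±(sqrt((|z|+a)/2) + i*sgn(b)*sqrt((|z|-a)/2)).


|z| = sqrt(38.44+38.44) = 8.7681
sqrt((|z|+a)/2) = sqrt((8.7681+(-6.2))/2) = sqrt(1.2841) = 1.1332
sqrt((|z|-a)/2) = sqrt((8.7681-(-6.2))/2) = sqrt(7.4841) = 2.7357

±(1.1332 + 2.7357i) i.e. 1.1332 + 2.7357i and -1.1332 - 2.7357i


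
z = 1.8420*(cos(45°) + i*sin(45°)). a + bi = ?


a = 1.8420*cos(45°) = 1.8420*0.7071 = 1.3025
b = 1.8420*sin(45°) = 1.8420*0.7071 = 1.3025

1.3025 + 1.3025i


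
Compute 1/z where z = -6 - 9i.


|z|^2 = 36+81 = 117
1/z = (-6 + 9i)/117

1/z = -0.0513 + 0.0769i


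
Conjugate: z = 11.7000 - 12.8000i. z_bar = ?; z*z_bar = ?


z_bar = 11.7000 + 12.8000i
z*z_bar = 11.7^2 + (-12.8)^2 = 136.89 + 163.84 = 300.73

z_bar = 11.7000 + 12.8000i, z*z_bar = 300.73


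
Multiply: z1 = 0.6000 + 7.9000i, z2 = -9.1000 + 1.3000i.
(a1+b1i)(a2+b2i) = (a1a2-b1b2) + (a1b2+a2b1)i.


Real = 0.6*(-9.1) - 7.9*1.3 = -5.46 - 10.27 = -15.73
Imag = 0.6*1.3 - (9.1)*7.9 = 0.78 - (71.89) = -71.11

-15.7300 - 71.1100i


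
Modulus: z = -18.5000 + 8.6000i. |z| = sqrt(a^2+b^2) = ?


|z| = sqrt((-18.5)^2 + 8.6^2) = sqrt(342.25 + 73.96) = sqrt(416.21) = 20.4012

|z| = 20.4012


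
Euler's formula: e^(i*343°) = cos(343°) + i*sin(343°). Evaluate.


cos(343°) = 0.9563
sin(343°) = -0.2924

e^(i*343°) = 0.9563 - 0.2924i


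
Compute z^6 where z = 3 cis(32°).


r^6 = 3^6 = 729
n*theta = 6*32° = 192° = 192° (mod 360)
a = 729*cos(192°) = -713.0696
b = 729*sin(192°) = -151.5676

729 cis(192°) = -713.0696 - 151.5676i


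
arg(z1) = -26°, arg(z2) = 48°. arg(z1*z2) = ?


arg(z1*z2) = -26° + 48° = 22°
Normalized to (-180°, 180°]: 22°

22°


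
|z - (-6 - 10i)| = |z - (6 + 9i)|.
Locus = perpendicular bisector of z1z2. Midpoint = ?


Equal distances means the locus is the perpendicular bisector of z1 and z2.
Midpoint = ((-6+6)/2, (-10+9)/2) = (0, -0.5000)

Perpendicular bisector through (0, -0.5000)


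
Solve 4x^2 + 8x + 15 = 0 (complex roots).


disc = 8^2 - 4*4*15 = 64 - 240 = -176
sqrt(|disc|) = sqrt(176) = 13.2665
Real part = -8/(2*4) = -1.0000
Imag part = 13.2665/(2*4) = 1.6583

-1.0000 ± 1.6583i


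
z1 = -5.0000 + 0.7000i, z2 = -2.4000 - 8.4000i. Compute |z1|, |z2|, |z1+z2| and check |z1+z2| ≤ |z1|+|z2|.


|z1| = sqrt((-5)^2 + 0.7^2) = sqrt(25.49) = 5.0488
|z2| = sqrt((-2.4)^2 + (-8.4)^2) = sqrt(76.32) = 8.7361
z1+z2 = -7.4000 - 7.7000i
|z1+z2| = sqrt(114.05) = 10.6794
|z1|+|z2| = 5.0488 + 8.7361 = 13.7849

|z1+z2| = 10.6794 ≤ |z1|+|z2| = 13.7849 (verified)


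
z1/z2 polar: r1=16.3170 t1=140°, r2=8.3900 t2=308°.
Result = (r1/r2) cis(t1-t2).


r = 16.3170 / 8.3900 = 1.9448
theta = 140° - 308° = -168° = 192° (mod 360)

1.9448 cis(192°)


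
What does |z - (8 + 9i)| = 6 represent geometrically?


|z - z0| = r is a circle with center z0 and radius r.
Center = (8, 9), radius = 6

Circle with center (8, 9) and radius 6


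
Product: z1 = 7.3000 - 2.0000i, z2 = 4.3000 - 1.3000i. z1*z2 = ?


Real = 7.3*4.3 - (-2)*(-1.3) = 31.39 - 2.6 = 28.79
Imag = 7.3*(-1.3) + 4.3*(-2) = -9.49 - (8.6) = -18.09

28.7900 - 18.0900i


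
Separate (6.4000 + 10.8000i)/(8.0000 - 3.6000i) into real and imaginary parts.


Multiply by conjugate: (6.4000 + 10.8000i)(8.0000 + 3.6000i) / (8^2 + (-3.6)^2)
Numerator real = 6.4*8 + 10.8*(-3.6) = 12.32
Numerator imag = 10.8*8 - 6.4*(-3.6) = 109.44
Denominator = 76.96
Re(z) = 12.32/76.96 = 0.1601
Im(z) = 109.44/76.96 = 1.4220

Re(z) = 0.1601, Im(z) = 1.4220


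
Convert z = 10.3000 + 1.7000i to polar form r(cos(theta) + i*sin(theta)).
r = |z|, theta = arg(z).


r = sqrt(106.09+2.89) = sqrt(108.98) = 10.4393
theta = atan2(1.7, 10.3) = 9.3721 degrees

r = 10.4393, theta = 9.3721 degrees


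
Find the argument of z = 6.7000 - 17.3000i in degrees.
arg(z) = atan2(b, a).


Re = 6.7, Im = -17.3
arg = atan2(-17.3, 6.7) = -68.8294 degrees

arg(z) = -68.8294 degrees


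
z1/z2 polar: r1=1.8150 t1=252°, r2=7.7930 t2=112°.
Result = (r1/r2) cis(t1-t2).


r = 1.8150 / 7.7930 = 0.2329
theta = 252° - 112° = 140° = 140° (mod 360)

0.2329 cis(140°)


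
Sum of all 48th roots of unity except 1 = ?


With w = e^(2*pi*i/48), all 48 of the 48th roots of unity w^0 = 1, w, ..., w^(47) sum to 0: 1 + w + ... + w^(47) = (1 - w^48)/(1 - w) = 0 since w^48 = 1, w ≠ 1.
Removing the root 1: w + w^2 + ... + w^(47) = 0 - 1 = -1

Sum = -1


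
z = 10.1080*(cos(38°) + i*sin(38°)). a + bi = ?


a = 10.1080*cos(38°) = 10.1080*0.78801 = 7.9652
b = 10.1080*sin(38°) = 10.1080*0.61566 = 6.2231

7.9652 + 6.2231i


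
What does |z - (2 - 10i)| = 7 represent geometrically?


|z - z0| = r is a circle with center z0 and radius r.
Center = (2, -10), radius = 7

Circle with center (2, -10) and radius 7


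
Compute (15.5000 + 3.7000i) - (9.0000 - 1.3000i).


Real: 15.5 - 9 = 6.5
Imag: 3.7 + 1.3 = 5

6.5000 + 5.0000i


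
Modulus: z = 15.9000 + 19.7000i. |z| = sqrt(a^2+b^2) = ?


|z| = sqrt(15.9^2 + 19.7^2) = sqrt(252.81 + 388.09) = sqrt(640.9) = 25.3160

|z| = 25.3160


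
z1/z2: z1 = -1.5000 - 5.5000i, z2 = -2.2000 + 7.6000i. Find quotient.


Conjugate of z2 = -2.2000 - 7.6000i
Numerator: (-1.5000 - 5.5000i)(-2.2000 - 7.6000i) = -38.5000 + 23.5000i
Denominator: (-2.2)^2 + 7.6^2 = 62.6
Result = (-38.5000 + 23.5000i)/62.6

-0.6150 + 0.3754i


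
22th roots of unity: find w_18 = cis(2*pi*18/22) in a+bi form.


Angle = 360*18/22 = 294.5455°
a = cos(294.5455°) = 0.4154
b = sin(294.5455°) = -0.9096

0.4154 - 0.9096i


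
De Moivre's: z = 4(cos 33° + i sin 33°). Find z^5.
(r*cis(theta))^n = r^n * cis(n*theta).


r^5 = 4^5 = 1024
n*theta = 5*33° = 165° = 165° (mod 360)
a = 1024*cos(165°) = -989.1080
b = 1024*sin(165°) = 265.0307

1024 cis(165°) = -989.1080 + 265.0307i


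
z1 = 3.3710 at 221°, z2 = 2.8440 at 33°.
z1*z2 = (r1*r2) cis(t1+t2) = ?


r = 3.3710 * 2.8440 = 9.5871
theta = 221° + 33° = 254° = 254° (mod 360)

9.5871 cis(254°)


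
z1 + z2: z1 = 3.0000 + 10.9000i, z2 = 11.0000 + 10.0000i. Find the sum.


Real: 3 + 11 = 14
Imag: 10.9 + 10 = 20.9

14.0000 + 20.9000i


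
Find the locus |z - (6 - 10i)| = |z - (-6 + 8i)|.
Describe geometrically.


Equal distances means the locus is the perpendicular bisector of z1 and z2.
Midpoint = ((6+(-6))/2, (-10+8)/2) = (0, -1.0000)

Perpendicular bisector through (0, -1.0000)


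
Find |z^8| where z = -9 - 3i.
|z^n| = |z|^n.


|z| = sqrt(81+9) = sqrt(90) = 9.4868
|z^8| = |z|^8 = (sqrt(90))^8 = 90^4 = 65610000

|z^8| = 65610000


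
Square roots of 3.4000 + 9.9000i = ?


|z| = sqrt(11.56+98.01) = 10.4676
sqrt((|z|+a)/2) = sqrt((10.4676+3.4)/2) = sqrt(6.9338) = 2.6332
sqrt((|z|-a)/2) = sqrt((10.4676-3.4)/2) = sqrt(3.5338) = 1.8798

±(2.6332 + 1.8798i) i.e. 2.6332 + 1.8798i and -2.6332 - 1.8798i


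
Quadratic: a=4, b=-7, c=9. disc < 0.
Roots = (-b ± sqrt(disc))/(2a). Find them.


disc = (-7)^2 - 4*4*9 = 49 - 144 = -95
sqrt(|disc|) = sqrt(95) = 9.7468
Real part = 7/(2*4) = 0.8750
Imag part = 9.7468/(2*4) = 1.2183

0.8750 ± 1.2183i


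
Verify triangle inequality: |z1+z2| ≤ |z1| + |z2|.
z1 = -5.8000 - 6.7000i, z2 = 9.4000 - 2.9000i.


|z1| = sqrt((-5.8)^2 + (-6.7)^2) = sqrt(78.53) = 8.8617
|z2| = sqrt(9.4^2 + (-2.9)^2) = sqrt(96.77) = 9.8372
z1+z2 = 3.6000 - 9.6000i
|z1+z2| = sqrt(105.12) = 10.2528
|z1|+|z2| = 8.8617 + 9.8372 = 18.6989

|z1+z2| = 10.2528 ≤ |z1|+|z2| = 18.6989 (verified)


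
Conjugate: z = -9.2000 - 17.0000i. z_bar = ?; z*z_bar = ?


z_bar = -9.2000 + 17.0000i
z*z_bar = (-9.2)^2 + (-17)^2 = 84.64 + 289 = 373.64

z_bar = -9.2000 + 17.0000i, z*z_bar = 373.64


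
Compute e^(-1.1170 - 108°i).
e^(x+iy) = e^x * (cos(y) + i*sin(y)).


e^-1.1170 = 0.32726
cos(-108°) = -0.309
sin(-108°) = -0.95106
Real = 0.32726*(-0.309) = -0.1011
Imag = 0.32726*(-0.95106) = -0.3112

-0.1011 - 0.3112i


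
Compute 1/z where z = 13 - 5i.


|z|^2 = 169+25 = 194
1/z = (13 + 5i)/194

1/z = 0.0670 + 0.0258i


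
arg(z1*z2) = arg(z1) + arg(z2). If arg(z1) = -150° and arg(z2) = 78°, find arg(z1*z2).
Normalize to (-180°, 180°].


arg(z1*z2) = -150° + 78° = -72°
Normalized to (-180°, 180°]: -72°

-72°


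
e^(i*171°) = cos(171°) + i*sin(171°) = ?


cos(171°) = -0.9877
sin(171°) = 0.1564

e^(i*171°) = -0.9877 + 0.1564i


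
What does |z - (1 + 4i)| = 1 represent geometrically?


|z - z0| = r is a circle with center z0 and radius r.
Center = (1, 4), radius = 1

Circle with center (1, 4) and radius 1


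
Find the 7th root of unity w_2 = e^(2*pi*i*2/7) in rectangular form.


Angle = 360*2/7 = 102.8571°
a = cos(102.8571°) = -0.2225
b = sin(102.8571°) = 0.9749

-0.2225 + 0.9749i


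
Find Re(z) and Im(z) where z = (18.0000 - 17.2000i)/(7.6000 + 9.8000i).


Multiply by conjugate: (18.0000 - 17.2000i)(7.6000 - 9.8000i) / (7.6^2 + 9.8^2)
Numerator real = 18*7.6 - (17.2)*9.8 = -31.76
Numerator imag = -17.2*7.6 - 18*9.8 = -307.12
Denominator = 153.8
Re(z) = -31.76/153.8 = -0.2065
Im(z) = -307.12/153.8 = -1.9969

Re(z) = -0.2065, Im(z) = -1.9969


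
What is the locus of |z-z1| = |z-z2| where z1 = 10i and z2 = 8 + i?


Equal distances means the locus is the perpendicular bisector of z1 and z2.
Midpoint = ((0+8)/2, (10+1)/2) = (4.0000, 5.5000)

Perpendicular bisector through (4.0000, 5.5000)


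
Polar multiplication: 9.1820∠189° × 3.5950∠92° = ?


r = 9.1820 * 3.5950 = 33.0093
theta = 189° + 92° = 281° = 281° (mod 360)

33.0093 cis(281°)


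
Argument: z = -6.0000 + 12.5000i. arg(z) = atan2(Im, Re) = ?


Re = -6, Im = 12.5
arg = atan2(12.5, -6) = 115.6410 degrees

arg(z) = 115.6410 degrees


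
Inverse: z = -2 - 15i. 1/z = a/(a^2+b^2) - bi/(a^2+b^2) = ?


|z|^2 = 4+225 = 229
1/z = (-2 + 15i)/229

1/z = -0.0087 + 0.0655i


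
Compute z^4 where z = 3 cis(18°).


r^4 = 3^4 = 81
n*theta = 4*18° = 72° = 72° (mod 360)
a = 81*cos(72°) = 25.0304
b = 81*sin(72°) = 77.0356

81 cis(72°) = 25.0304 + 77.0356i


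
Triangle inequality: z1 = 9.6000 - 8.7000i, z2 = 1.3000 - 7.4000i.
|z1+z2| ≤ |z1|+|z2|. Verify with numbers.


|z1| = sqrt(9.6^2 + (-8.7)^2) = sqrt(167.85) = 12.9557
|z2| = sqrt(1.3^2 + (-7.4)^2) = sqrt(56.45) = 7.5133
z1+z2 = 10.9000 - 16.1000i
|z1+z2| = sqrt(378.02) = 19.4427
|z1|+|z2| = 12.9557 + 7.5133 = 20.4690

|z1+z2| = 19.4427 ≤ |z1|+|z2| = 20.4690 (verified)


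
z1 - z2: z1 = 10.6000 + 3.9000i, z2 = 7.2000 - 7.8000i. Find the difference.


Real: 10.6 - 7.2 = 3.4
Imag: 3.9 + 7.8 = 11.7

3.4000 + 11.7000i


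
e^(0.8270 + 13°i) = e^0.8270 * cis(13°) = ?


e^0.8270 = 2.2864
cos(13°) = 0.97437
sin(13°) = 0.22495
Real = 2.2864*0.97437 = 2.2278
Imag = 2.2864*0.22495 = 0.5143

2.2278 + 0.5143i


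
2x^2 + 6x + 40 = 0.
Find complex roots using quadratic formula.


disc = 6^2 - 4*2*40 = 36 - 320 = -284
sqrt(|disc|) = sqrt(284) = 16.8523
Real part = -6/(2*2) = -1.5000
Imag part = 16.8523/(2*2) = 4.2131

-1.5000 ± 4.2131i


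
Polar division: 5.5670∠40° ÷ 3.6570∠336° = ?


r = 5.5670 / 3.6570 = 1.5223
theta = 40° - 336° = -296° = 64° (mod 360)

1.5223 cis(64°)


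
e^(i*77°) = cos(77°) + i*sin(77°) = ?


cos(77°) = 0.2250
sin(77°) = 0.9744

e^(i*77°) = 0.2250 + 0.9744i


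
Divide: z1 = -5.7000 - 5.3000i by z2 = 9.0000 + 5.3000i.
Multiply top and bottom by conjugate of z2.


Conjugate of z2 = 9.0000 - 5.3000i
Numerator: (-5.7000 - 5.3000i)(9.0000 - 5.3000i) = -79.3900 - 17.4900i
Denominator: 9^2 + 5.3^2 = 109.09
Result = (-79.3900 - 17.4900i)/109.09

-0.7277 - 0.1603i


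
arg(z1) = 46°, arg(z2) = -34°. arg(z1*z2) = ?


arg(z1*z2) = 46° - 34° = 12°
Normalized to (-180°, 180°]: 12°

12°


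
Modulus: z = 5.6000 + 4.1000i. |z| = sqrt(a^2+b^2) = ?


|z| = sqrt(5.6^2 + 4.1^2) = sqrt(31.36 + 16.81) = sqrt(48.17) = 6.9405

|z| = 6.9405


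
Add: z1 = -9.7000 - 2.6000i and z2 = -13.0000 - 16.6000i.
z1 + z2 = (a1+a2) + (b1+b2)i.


Real: -9.7 - 13 = -22.7
Imag: -2.6 - 16.6 = -19.2

-22.7000 - 19.2000i


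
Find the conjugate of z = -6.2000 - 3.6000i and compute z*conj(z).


z_bar = -6.2000 + 3.6000i
z*z_bar = (-6.2)^2 + (-3.6)^2 = 38.44 + 12.96 = 51.4

z_bar = -6.2000 + 3.6000i, z*z_bar = 51.4


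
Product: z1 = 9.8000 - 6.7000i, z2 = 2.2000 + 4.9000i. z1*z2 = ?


Real = 9.8*2.2 - (-6.7)*4.9 = 21.56 - (-32.83) = 54.39
Imag = 9.8*4.9 + 2.2*(-6.7) = 48.02 - (14.74) = 33.28

54.3900 + 33.2800i


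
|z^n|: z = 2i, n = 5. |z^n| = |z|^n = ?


|z| = sqrt(0+4) = sqrt(4) = 2
|z^5| = |z|^5 = 2^5 = 32

|z^5| = 32


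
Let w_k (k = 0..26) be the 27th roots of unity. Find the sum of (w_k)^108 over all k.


The roots are w_k = w^k with w = e^(2*pi*i/27), and (w^k)^108 = (w^108)^k.
So S = 1 + u + u^2 + ... + u^(26) with u = w^108.
108 = 4*27 + 0, so 108 is a multiple of 27 and u = (w^27)^4 = 1.
Every one of the 27 terms equals 1: S = 27

S = 27


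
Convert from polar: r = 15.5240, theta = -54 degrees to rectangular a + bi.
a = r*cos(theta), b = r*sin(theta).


a = 15.5240*cos(-54°) = 15.5240*0.587785 = 9.1248
b = 15.5240*sin(-54°) = 15.5240*(-0.80902) = -12.5592

9.1248 - 12.5592i


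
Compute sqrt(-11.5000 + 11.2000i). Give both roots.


|z| = sqrt(132.25+125.44) = 16.0527
sqrt((|z|+a)/2) = sqrt((16.0527+(-11.5))/2) = sqrt(2.2764) = 1.5088
sqrt((|z|-a)/2) = sqrt((16.0527-(-11.5))/2) = sqrt(13.7764) = 3.7117

±(1.5088 + 3.7117i) i.e. 1.5088 + 3.7117i and -1.5088 - 3.7117i


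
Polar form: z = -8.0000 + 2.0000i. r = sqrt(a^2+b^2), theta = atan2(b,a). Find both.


r = sqrt(64+4) = sqrt(68) = 8.2462
theta = atan2(2, -8) = 165.9638 degrees

r = 8.2462, theta = 165.9638 degrees


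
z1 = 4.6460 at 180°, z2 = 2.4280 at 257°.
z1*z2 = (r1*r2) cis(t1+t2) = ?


r = 4.6460 * 2.4280 = 11.2805
theta = 180° + 257° = 437° = 77° (mod 360)

11.2805 cis(77°)


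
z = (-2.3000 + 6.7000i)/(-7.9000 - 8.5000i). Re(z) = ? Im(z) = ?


Multiply by conjugate: (-2.3000 + 6.7000i)(-7.9000 + 8.5000i) / ((-7.9)^2 + (-8.5)^2)
Numerator real = -2.3*(-7.9) + 6.7*(-8.5) = -38.78
Numerator imag = 6.7*(-7.9) - (-2.3)*(-8.5) = -72.48
Denominator = 134.66
Re(z) = -38.78/134.66 = -0.2880
Im(z) = -72.48/134.66 = -0.5382

Re(z) = -0.2880, Im(z) = -0.5382


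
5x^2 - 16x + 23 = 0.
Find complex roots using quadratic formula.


disc = (-16)^2 - 4*5*23 = 256 - 460 = -204
sqrt(|disc|) = sqrt(204) = 14.2829
Real part = 16/(2*5) = 1.6000
Imag part = 14.2829/(2*5) = 1.4283

1.6000 ± 1.4283i


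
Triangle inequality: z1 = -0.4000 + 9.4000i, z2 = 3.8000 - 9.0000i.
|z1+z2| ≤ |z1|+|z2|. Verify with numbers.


|z1| = sqrt((-0.4)^2 + 9.4^2) = sqrt(88.52) = 9.4085
|z2| = sqrt(3.8^2 + (-9)^2) = sqrt(95.44) = 9.7693
z1+z2 = 3.4000 + 0.4000i
|z1+z2| = sqrt(11.72) = 3.4234
|z1|+|z2| = 9.4085 + 9.7693 = 19.1778

|z1+z2| = 3.4234 ≤ |z1|+|z2| = 19.1778 (verified)


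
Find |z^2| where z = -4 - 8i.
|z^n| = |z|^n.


|z| = sqrt(16+64) = sqrt(80) = 8.9443
|z^2| = |z|^2 = (sqrt(80))^2 = 80

|z^2| = 80


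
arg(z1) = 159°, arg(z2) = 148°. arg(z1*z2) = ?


arg(z1*z2) = 159° + 148° = 307°
Normalized to (-180°, 180°]: -53°

-53°


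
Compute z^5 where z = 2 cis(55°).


r^5 = 2^5 = 32
n*theta = 5*55° = 275° = 275° (mod 360)
a = 32*cos(275°) = 2.7890
b = 32*sin(275°) = -31.8782

32 cis(275°) = 2.7890 - 31.8782i


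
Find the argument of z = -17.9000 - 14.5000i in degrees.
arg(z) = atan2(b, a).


Re = -17.9, Im = -14.5
arg = atan2(-14.5, -17.9) = -140.9906 degrees

arg(z) = -140.9906 degrees


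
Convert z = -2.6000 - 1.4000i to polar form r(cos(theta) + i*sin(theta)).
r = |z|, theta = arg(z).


r = sqrt(6.76+1.96) = sqrt(8.72) = 2.9530
theta = atan2(-1.4, -2.6) = -151.6992 degrees

r = 2.9530, theta = -151.6992 degrees


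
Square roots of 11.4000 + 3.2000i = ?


|z| = sqrt(129.96+10.24) = 11.8406
sqrt((|z|+a)/2) = sqrt((11.8406+11.4)/2) = sqrt(11.6203) = 3.4089
sqrt((|z|-a)/2) = sqrt((11.8406-11.4)/2) = sqrt(0.2203) = 0.4694

±(3.4089 + 0.4694i) i.e. 3.4089 + 0.4694i and -3.4089 - 0.4694i


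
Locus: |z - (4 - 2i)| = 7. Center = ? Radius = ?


|z - z0| = r is a circle with center z0 and radius r.
Center = (4, -2), radius = 7

Circle with center (4, -2) and radius 7


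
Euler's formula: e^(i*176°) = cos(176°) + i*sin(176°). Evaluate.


cos(176°) = -0.9976
sin(176°) = 0.0698

e^(i*176°) = -0.9976 + 0.0698i


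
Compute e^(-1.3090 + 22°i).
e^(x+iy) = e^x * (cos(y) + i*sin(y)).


e^-1.3090 = 0.2701
cos(22°) = 0.9272
sin(22°) = 0.3746
Real = 0.2701*0.9272 = 0.2504
Imag = 0.2701*0.3746 = 0.1012

0.2504 + 0.1012i


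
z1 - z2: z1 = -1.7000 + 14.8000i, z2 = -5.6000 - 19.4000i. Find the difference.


Real: -1.7 + 5.6 = 3.9
Imag: 14.8 + 19.4 = 34.2

3.9000 + 34.2000i


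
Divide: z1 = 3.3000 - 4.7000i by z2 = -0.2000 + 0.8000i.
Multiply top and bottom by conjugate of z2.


Conjugate of z2 = -0.2000 - 0.8000i
Numerator: (3.3000 - 4.7000i)(-0.2000 - 0.8000i) = -4.4200 - 1.7000i
Denominator: (-0.2)^2 + 0.8^2 = 0.68
Result = (-4.4200 - 1.7000i)/0.68

-6.5000 - 2.5000i


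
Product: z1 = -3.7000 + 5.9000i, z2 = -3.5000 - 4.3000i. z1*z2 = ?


Real = -3.7*(-3.5) - 5.9*(-4.3) = 12.95 - (-25.37) = 38.32
Imag = -3.7*(-4.3) - (3.5)*5.9 = 15.91 - (20.65) = -4.74

38.3200 - 4.7400i
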